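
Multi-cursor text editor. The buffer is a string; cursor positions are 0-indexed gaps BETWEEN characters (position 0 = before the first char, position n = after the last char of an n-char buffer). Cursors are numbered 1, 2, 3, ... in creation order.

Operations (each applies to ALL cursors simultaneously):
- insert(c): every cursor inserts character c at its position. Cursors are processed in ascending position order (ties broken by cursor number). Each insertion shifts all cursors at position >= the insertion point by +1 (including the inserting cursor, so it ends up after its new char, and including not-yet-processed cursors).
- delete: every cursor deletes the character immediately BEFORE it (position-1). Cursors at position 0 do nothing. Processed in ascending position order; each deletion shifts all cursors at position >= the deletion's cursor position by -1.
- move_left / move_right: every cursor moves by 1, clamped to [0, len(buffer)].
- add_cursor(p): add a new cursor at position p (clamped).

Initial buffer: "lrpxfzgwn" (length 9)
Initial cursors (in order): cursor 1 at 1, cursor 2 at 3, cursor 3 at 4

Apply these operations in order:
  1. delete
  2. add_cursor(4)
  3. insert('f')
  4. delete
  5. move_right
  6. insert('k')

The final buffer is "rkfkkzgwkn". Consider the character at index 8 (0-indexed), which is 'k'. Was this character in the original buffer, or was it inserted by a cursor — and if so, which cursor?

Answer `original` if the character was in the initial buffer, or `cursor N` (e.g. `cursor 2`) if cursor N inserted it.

After op 1 (delete): buffer="rfzgwn" (len 6), cursors c1@0 c2@1 c3@1, authorship ......
After op 2 (add_cursor(4)): buffer="rfzgwn" (len 6), cursors c1@0 c2@1 c3@1 c4@4, authorship ......
After op 3 (insert('f')): buffer="frfffzgfwn" (len 10), cursors c1@1 c2@4 c3@4 c4@8, authorship 1.23...4..
After op 4 (delete): buffer="rfzgwn" (len 6), cursors c1@0 c2@1 c3@1 c4@4, authorship ......
After op 5 (move_right): buffer="rfzgwn" (len 6), cursors c1@1 c2@2 c3@2 c4@5, authorship ......
After op 6 (insert('k')): buffer="rkfkkzgwkn" (len 10), cursors c1@2 c2@5 c3@5 c4@9, authorship .1.23...4.
Authorship (.=original, N=cursor N): . 1 . 2 3 . . . 4 .
Index 8: author = 4

Answer: cursor 4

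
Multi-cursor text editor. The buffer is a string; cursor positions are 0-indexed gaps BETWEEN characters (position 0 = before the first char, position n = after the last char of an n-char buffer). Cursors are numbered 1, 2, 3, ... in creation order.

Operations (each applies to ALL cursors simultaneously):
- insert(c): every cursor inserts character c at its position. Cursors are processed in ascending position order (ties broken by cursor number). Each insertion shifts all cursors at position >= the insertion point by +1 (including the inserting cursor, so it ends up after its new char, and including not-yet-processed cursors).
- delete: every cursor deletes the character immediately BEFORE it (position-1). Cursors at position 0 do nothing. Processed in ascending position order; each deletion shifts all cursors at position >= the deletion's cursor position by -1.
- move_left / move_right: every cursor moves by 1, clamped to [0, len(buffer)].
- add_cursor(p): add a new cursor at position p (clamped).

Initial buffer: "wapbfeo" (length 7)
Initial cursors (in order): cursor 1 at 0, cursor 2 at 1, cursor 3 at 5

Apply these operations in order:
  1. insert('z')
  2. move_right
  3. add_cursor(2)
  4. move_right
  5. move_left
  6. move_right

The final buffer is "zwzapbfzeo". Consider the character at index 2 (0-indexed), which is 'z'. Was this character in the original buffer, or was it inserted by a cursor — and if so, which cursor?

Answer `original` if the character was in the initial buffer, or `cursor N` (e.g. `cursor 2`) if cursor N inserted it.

Answer: cursor 2

Derivation:
After op 1 (insert('z')): buffer="zwzapbfzeo" (len 10), cursors c1@1 c2@3 c3@8, authorship 1.2....3..
After op 2 (move_right): buffer="zwzapbfzeo" (len 10), cursors c1@2 c2@4 c3@9, authorship 1.2....3..
After op 3 (add_cursor(2)): buffer="zwzapbfzeo" (len 10), cursors c1@2 c4@2 c2@4 c3@9, authorship 1.2....3..
After op 4 (move_right): buffer="zwzapbfzeo" (len 10), cursors c1@3 c4@3 c2@5 c3@10, authorship 1.2....3..
After op 5 (move_left): buffer="zwzapbfzeo" (len 10), cursors c1@2 c4@2 c2@4 c3@9, authorship 1.2....3..
After op 6 (move_right): buffer="zwzapbfzeo" (len 10), cursors c1@3 c4@3 c2@5 c3@10, authorship 1.2....3..
Authorship (.=original, N=cursor N): 1 . 2 . . . . 3 . .
Index 2: author = 2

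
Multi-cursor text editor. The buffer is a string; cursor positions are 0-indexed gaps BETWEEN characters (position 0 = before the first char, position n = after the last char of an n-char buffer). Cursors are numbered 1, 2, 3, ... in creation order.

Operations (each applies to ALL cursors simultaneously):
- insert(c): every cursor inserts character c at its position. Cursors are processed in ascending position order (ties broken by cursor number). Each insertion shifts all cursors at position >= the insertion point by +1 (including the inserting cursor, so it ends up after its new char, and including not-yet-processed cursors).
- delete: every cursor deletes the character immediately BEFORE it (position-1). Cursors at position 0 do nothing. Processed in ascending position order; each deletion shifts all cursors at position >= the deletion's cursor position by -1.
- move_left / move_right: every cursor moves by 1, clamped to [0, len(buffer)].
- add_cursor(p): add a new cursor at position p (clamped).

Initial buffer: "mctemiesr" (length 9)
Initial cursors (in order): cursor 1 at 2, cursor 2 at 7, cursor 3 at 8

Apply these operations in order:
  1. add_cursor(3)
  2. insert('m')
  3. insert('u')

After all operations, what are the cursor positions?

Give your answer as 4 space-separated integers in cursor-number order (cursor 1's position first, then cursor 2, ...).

Answer: 4 13 16 7

Derivation:
After op 1 (add_cursor(3)): buffer="mctemiesr" (len 9), cursors c1@2 c4@3 c2@7 c3@8, authorship .........
After op 2 (insert('m')): buffer="mcmtmemiemsmr" (len 13), cursors c1@3 c4@5 c2@10 c3@12, authorship ..1.4....2.3.
After op 3 (insert('u')): buffer="mcmutmuemiemusmur" (len 17), cursors c1@4 c4@7 c2@13 c3@16, authorship ..11.44....22.33.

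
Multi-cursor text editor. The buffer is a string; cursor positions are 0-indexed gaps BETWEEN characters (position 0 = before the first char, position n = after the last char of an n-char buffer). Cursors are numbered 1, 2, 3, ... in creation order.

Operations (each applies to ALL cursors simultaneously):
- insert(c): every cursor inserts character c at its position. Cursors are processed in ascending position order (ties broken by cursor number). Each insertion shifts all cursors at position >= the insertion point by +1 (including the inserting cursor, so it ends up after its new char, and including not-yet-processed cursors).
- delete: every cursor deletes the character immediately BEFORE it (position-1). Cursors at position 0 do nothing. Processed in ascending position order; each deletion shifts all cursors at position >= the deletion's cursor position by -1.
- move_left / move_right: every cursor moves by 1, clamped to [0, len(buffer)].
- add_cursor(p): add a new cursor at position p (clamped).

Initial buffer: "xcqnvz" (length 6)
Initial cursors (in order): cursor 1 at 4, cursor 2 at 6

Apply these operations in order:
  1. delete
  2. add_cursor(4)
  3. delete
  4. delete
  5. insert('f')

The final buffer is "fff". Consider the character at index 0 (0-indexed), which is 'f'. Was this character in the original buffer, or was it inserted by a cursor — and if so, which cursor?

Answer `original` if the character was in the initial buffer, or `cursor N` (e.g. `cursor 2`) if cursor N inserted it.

Answer: cursor 1

Derivation:
After op 1 (delete): buffer="xcqv" (len 4), cursors c1@3 c2@4, authorship ....
After op 2 (add_cursor(4)): buffer="xcqv" (len 4), cursors c1@3 c2@4 c3@4, authorship ....
After op 3 (delete): buffer="x" (len 1), cursors c1@1 c2@1 c3@1, authorship .
After op 4 (delete): buffer="" (len 0), cursors c1@0 c2@0 c3@0, authorship 
After op 5 (insert('f')): buffer="fff" (len 3), cursors c1@3 c2@3 c3@3, authorship 123
Authorship (.=original, N=cursor N): 1 2 3
Index 0: author = 1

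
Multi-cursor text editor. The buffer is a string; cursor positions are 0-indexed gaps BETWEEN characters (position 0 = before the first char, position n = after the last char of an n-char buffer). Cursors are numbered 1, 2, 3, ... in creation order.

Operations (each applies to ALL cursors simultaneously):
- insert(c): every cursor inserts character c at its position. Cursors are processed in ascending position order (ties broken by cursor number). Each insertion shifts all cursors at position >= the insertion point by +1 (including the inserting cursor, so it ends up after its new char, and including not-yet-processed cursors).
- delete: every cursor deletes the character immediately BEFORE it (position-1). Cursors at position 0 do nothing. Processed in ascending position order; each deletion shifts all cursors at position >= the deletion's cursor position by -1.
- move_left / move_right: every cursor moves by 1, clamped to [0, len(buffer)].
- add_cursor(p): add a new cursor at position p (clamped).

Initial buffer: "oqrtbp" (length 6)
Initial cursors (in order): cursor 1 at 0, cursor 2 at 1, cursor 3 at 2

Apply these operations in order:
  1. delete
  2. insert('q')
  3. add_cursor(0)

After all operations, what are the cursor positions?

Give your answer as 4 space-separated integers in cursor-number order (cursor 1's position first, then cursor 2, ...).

Answer: 3 3 3 0

Derivation:
After op 1 (delete): buffer="rtbp" (len 4), cursors c1@0 c2@0 c3@0, authorship ....
After op 2 (insert('q')): buffer="qqqrtbp" (len 7), cursors c1@3 c2@3 c3@3, authorship 123....
After op 3 (add_cursor(0)): buffer="qqqrtbp" (len 7), cursors c4@0 c1@3 c2@3 c3@3, authorship 123....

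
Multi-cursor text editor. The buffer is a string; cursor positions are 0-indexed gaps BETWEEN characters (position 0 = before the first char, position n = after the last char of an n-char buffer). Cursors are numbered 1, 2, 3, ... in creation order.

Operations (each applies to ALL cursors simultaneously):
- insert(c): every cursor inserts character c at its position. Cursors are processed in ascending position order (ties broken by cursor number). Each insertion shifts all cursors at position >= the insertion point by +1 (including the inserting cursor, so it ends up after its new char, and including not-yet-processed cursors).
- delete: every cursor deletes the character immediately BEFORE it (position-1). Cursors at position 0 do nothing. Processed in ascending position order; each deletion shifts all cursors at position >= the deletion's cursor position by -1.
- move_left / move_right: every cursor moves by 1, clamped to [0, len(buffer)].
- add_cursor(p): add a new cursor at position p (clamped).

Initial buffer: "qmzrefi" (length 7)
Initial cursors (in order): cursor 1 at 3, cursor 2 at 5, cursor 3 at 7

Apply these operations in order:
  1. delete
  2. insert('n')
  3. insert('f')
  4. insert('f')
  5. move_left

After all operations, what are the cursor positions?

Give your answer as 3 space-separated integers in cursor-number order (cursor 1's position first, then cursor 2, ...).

Answer: 4 8 12

Derivation:
After op 1 (delete): buffer="qmrf" (len 4), cursors c1@2 c2@3 c3@4, authorship ....
After op 2 (insert('n')): buffer="qmnrnfn" (len 7), cursors c1@3 c2@5 c3@7, authorship ..1.2.3
After op 3 (insert('f')): buffer="qmnfrnffnf" (len 10), cursors c1@4 c2@7 c3@10, authorship ..11.22.33
After op 4 (insert('f')): buffer="qmnffrnfffnff" (len 13), cursors c1@5 c2@9 c3@13, authorship ..111.222.333
After op 5 (move_left): buffer="qmnffrnfffnff" (len 13), cursors c1@4 c2@8 c3@12, authorship ..111.222.333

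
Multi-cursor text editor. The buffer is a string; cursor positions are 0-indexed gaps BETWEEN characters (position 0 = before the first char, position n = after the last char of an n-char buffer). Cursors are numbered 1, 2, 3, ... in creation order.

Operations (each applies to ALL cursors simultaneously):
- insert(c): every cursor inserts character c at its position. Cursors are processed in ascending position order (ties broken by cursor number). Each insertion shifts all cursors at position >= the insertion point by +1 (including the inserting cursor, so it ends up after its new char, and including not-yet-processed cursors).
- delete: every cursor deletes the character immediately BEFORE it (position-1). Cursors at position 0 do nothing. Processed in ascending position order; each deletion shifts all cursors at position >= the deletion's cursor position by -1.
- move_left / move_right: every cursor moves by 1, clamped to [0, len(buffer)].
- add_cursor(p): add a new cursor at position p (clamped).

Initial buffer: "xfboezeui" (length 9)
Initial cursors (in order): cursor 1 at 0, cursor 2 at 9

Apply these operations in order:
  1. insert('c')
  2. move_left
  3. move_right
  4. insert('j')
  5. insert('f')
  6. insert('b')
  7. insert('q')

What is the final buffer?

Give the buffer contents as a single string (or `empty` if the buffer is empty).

Answer: cjfbqxfboezeuicjfbq

Derivation:
After op 1 (insert('c')): buffer="cxfboezeuic" (len 11), cursors c1@1 c2@11, authorship 1.........2
After op 2 (move_left): buffer="cxfboezeuic" (len 11), cursors c1@0 c2@10, authorship 1.........2
After op 3 (move_right): buffer="cxfboezeuic" (len 11), cursors c1@1 c2@11, authorship 1.........2
After op 4 (insert('j')): buffer="cjxfboezeuicj" (len 13), cursors c1@2 c2@13, authorship 11.........22
After op 5 (insert('f')): buffer="cjfxfboezeuicjf" (len 15), cursors c1@3 c2@15, authorship 111.........222
After op 6 (insert('b')): buffer="cjfbxfboezeuicjfb" (len 17), cursors c1@4 c2@17, authorship 1111.........2222
After op 7 (insert('q')): buffer="cjfbqxfboezeuicjfbq" (len 19), cursors c1@5 c2@19, authorship 11111.........22222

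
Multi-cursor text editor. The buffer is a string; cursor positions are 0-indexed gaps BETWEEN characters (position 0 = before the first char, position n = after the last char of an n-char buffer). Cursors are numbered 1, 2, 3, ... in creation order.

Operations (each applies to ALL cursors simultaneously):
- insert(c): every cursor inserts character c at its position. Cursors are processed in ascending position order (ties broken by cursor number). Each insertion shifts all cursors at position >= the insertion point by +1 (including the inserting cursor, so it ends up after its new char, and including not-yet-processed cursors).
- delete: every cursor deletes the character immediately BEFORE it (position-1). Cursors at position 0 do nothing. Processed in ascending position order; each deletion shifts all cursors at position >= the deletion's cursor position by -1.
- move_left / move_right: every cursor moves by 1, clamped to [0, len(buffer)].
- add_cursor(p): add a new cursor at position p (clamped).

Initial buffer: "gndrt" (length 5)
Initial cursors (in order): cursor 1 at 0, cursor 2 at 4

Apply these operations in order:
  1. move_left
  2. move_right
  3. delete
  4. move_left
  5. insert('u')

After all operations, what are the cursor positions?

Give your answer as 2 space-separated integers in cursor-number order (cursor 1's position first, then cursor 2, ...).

After op 1 (move_left): buffer="gndrt" (len 5), cursors c1@0 c2@3, authorship .....
After op 2 (move_right): buffer="gndrt" (len 5), cursors c1@1 c2@4, authorship .....
After op 3 (delete): buffer="ndt" (len 3), cursors c1@0 c2@2, authorship ...
After op 4 (move_left): buffer="ndt" (len 3), cursors c1@0 c2@1, authorship ...
After op 5 (insert('u')): buffer="unudt" (len 5), cursors c1@1 c2@3, authorship 1.2..

Answer: 1 3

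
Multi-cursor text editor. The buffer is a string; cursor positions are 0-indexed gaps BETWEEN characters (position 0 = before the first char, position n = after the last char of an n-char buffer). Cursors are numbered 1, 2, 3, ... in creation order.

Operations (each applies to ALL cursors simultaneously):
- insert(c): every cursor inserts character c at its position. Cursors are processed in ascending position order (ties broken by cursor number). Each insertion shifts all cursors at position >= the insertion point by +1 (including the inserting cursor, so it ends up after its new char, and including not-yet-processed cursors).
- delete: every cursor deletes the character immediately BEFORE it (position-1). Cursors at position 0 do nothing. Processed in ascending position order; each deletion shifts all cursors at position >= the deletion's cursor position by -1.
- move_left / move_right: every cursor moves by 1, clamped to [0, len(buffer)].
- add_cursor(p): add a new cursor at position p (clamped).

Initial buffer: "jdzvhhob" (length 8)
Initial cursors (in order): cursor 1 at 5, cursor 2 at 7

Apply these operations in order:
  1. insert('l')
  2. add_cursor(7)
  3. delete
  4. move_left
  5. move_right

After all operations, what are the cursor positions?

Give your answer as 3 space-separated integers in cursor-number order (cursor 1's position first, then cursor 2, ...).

Answer: 5 6 5

Derivation:
After op 1 (insert('l')): buffer="jdzvhlholb" (len 10), cursors c1@6 c2@9, authorship .....1..2.
After op 2 (add_cursor(7)): buffer="jdzvhlholb" (len 10), cursors c1@6 c3@7 c2@9, authorship .....1..2.
After op 3 (delete): buffer="jdzvhob" (len 7), cursors c1@5 c3@5 c2@6, authorship .......
After op 4 (move_left): buffer="jdzvhob" (len 7), cursors c1@4 c3@4 c2@5, authorship .......
After op 5 (move_right): buffer="jdzvhob" (len 7), cursors c1@5 c3@5 c2@6, authorship .......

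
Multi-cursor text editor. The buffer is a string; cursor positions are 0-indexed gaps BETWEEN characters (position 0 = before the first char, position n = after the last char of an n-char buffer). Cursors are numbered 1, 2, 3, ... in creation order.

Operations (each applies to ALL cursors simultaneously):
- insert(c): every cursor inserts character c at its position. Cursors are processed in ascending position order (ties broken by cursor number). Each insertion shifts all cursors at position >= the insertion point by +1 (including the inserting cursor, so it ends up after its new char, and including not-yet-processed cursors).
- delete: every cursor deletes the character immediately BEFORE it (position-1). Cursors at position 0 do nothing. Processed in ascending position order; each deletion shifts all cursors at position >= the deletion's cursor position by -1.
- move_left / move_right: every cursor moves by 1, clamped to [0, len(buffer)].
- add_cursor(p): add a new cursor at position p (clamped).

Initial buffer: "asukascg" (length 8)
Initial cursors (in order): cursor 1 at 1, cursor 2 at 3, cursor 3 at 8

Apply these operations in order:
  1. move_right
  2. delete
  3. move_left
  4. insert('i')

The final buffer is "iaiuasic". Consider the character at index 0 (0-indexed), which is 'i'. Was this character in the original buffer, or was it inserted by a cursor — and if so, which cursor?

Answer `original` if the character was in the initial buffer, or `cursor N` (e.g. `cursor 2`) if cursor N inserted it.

Answer: cursor 1

Derivation:
After op 1 (move_right): buffer="asukascg" (len 8), cursors c1@2 c2@4 c3@8, authorship ........
After op 2 (delete): buffer="auasc" (len 5), cursors c1@1 c2@2 c3@5, authorship .....
After op 3 (move_left): buffer="auasc" (len 5), cursors c1@0 c2@1 c3@4, authorship .....
After op 4 (insert('i')): buffer="iaiuasic" (len 8), cursors c1@1 c2@3 c3@7, authorship 1.2...3.
Authorship (.=original, N=cursor N): 1 . 2 . . . 3 .
Index 0: author = 1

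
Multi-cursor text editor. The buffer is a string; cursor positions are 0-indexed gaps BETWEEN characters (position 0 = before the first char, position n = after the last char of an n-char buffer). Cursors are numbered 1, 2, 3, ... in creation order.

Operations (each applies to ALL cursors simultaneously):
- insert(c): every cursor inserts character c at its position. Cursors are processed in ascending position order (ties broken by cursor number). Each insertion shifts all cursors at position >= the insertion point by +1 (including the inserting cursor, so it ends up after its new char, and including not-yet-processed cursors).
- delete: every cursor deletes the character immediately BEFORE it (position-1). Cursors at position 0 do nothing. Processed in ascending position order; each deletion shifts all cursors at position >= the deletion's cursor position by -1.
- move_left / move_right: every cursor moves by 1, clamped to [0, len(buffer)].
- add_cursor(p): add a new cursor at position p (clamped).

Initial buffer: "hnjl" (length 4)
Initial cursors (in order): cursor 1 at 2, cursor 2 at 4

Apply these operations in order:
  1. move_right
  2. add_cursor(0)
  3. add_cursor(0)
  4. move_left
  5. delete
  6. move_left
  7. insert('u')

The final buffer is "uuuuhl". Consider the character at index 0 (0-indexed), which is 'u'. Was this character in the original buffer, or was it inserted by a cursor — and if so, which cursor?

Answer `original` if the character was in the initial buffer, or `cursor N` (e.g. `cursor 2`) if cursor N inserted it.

Answer: cursor 1

Derivation:
After op 1 (move_right): buffer="hnjl" (len 4), cursors c1@3 c2@4, authorship ....
After op 2 (add_cursor(0)): buffer="hnjl" (len 4), cursors c3@0 c1@3 c2@4, authorship ....
After op 3 (add_cursor(0)): buffer="hnjl" (len 4), cursors c3@0 c4@0 c1@3 c2@4, authorship ....
After op 4 (move_left): buffer="hnjl" (len 4), cursors c3@0 c4@0 c1@2 c2@3, authorship ....
After op 5 (delete): buffer="hl" (len 2), cursors c3@0 c4@0 c1@1 c2@1, authorship ..
After op 6 (move_left): buffer="hl" (len 2), cursors c1@0 c2@0 c3@0 c4@0, authorship ..
After op 7 (insert('u')): buffer="uuuuhl" (len 6), cursors c1@4 c2@4 c3@4 c4@4, authorship 1234..
Authorship (.=original, N=cursor N): 1 2 3 4 . .
Index 0: author = 1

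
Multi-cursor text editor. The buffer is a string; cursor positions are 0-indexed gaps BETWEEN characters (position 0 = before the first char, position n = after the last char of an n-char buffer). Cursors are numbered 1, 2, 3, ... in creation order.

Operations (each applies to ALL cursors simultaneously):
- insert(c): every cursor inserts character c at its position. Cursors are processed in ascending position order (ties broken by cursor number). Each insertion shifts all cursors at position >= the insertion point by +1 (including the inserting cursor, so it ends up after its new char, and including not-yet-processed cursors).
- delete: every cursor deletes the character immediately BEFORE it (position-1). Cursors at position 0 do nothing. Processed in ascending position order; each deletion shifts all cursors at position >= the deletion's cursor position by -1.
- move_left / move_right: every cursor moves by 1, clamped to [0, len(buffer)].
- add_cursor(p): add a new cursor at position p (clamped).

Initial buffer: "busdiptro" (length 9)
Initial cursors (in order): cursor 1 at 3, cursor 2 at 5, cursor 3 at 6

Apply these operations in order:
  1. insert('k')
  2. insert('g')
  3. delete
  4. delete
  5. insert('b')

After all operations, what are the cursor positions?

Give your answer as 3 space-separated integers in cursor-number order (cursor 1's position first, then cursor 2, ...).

Answer: 4 7 9

Derivation:
After op 1 (insert('k')): buffer="buskdikpktro" (len 12), cursors c1@4 c2@7 c3@9, authorship ...1..2.3...
After op 2 (insert('g')): buffer="buskgdikgpkgtro" (len 15), cursors c1@5 c2@9 c3@12, authorship ...11..22.33...
After op 3 (delete): buffer="buskdikpktro" (len 12), cursors c1@4 c2@7 c3@9, authorship ...1..2.3...
After op 4 (delete): buffer="busdiptro" (len 9), cursors c1@3 c2@5 c3@6, authorship .........
After op 5 (insert('b')): buffer="busbdibpbtro" (len 12), cursors c1@4 c2@7 c3@9, authorship ...1..2.3...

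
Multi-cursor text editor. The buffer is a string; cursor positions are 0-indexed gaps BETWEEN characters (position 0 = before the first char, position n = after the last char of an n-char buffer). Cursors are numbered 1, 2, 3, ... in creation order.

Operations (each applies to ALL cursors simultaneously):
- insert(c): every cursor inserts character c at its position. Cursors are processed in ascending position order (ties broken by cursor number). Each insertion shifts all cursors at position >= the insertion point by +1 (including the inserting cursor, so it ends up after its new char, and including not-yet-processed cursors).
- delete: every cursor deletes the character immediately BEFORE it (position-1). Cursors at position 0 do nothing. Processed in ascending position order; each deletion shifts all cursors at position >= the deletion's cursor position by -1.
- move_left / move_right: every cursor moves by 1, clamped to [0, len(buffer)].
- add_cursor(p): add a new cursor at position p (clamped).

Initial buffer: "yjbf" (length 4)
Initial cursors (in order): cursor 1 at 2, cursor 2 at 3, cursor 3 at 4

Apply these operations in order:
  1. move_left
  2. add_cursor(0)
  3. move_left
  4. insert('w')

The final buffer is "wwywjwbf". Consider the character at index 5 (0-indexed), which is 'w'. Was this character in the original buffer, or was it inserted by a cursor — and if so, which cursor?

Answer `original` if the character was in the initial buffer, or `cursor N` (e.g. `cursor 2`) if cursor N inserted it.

Answer: cursor 3

Derivation:
After op 1 (move_left): buffer="yjbf" (len 4), cursors c1@1 c2@2 c3@3, authorship ....
After op 2 (add_cursor(0)): buffer="yjbf" (len 4), cursors c4@0 c1@1 c2@2 c3@3, authorship ....
After op 3 (move_left): buffer="yjbf" (len 4), cursors c1@0 c4@0 c2@1 c3@2, authorship ....
After op 4 (insert('w')): buffer="wwywjwbf" (len 8), cursors c1@2 c4@2 c2@4 c3@6, authorship 14.2.3..
Authorship (.=original, N=cursor N): 1 4 . 2 . 3 . .
Index 5: author = 3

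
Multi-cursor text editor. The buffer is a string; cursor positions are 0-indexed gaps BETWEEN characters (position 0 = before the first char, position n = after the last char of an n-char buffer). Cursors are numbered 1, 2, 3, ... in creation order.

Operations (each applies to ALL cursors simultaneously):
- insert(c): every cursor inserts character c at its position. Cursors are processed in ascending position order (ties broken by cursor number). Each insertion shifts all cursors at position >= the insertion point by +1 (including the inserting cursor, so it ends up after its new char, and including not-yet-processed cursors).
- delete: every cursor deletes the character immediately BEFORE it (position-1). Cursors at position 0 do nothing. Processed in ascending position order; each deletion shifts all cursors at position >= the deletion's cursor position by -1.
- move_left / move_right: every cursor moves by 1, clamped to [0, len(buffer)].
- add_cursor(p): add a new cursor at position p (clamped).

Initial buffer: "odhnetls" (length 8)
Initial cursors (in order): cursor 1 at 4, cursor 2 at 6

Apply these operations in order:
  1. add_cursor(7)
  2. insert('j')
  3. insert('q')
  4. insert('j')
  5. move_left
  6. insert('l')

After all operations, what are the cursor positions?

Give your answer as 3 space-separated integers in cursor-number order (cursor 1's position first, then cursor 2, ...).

Answer: 7 13 18

Derivation:
After op 1 (add_cursor(7)): buffer="odhnetls" (len 8), cursors c1@4 c2@6 c3@7, authorship ........
After op 2 (insert('j')): buffer="odhnjetjljs" (len 11), cursors c1@5 c2@8 c3@10, authorship ....1..2.3.
After op 3 (insert('q')): buffer="odhnjqetjqljqs" (len 14), cursors c1@6 c2@10 c3@13, authorship ....11..22.33.
After op 4 (insert('j')): buffer="odhnjqjetjqjljqjs" (len 17), cursors c1@7 c2@12 c3@16, authorship ....111..222.333.
After op 5 (move_left): buffer="odhnjqjetjqjljqjs" (len 17), cursors c1@6 c2@11 c3@15, authorship ....111..222.333.
After op 6 (insert('l')): buffer="odhnjqljetjqljljqljs" (len 20), cursors c1@7 c2@13 c3@18, authorship ....1111..2222.3333.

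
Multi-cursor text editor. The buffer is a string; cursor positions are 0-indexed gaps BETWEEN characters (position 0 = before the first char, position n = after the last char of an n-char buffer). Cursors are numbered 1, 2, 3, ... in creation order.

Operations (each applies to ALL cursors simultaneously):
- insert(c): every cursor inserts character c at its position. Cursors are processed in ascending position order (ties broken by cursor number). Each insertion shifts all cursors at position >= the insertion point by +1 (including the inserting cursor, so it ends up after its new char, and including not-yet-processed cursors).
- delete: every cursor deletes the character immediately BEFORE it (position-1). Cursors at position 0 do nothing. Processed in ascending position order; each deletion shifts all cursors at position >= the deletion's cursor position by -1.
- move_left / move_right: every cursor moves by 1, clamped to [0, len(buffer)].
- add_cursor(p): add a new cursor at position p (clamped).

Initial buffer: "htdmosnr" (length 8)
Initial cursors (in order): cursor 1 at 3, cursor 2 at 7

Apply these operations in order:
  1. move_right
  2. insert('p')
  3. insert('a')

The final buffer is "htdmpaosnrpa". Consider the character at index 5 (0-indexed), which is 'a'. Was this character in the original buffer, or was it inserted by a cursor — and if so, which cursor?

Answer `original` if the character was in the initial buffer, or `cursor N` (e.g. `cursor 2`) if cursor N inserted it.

Answer: cursor 1

Derivation:
After op 1 (move_right): buffer="htdmosnr" (len 8), cursors c1@4 c2@8, authorship ........
After op 2 (insert('p')): buffer="htdmposnrp" (len 10), cursors c1@5 c2@10, authorship ....1....2
After op 3 (insert('a')): buffer="htdmpaosnrpa" (len 12), cursors c1@6 c2@12, authorship ....11....22
Authorship (.=original, N=cursor N): . . . . 1 1 . . . . 2 2
Index 5: author = 1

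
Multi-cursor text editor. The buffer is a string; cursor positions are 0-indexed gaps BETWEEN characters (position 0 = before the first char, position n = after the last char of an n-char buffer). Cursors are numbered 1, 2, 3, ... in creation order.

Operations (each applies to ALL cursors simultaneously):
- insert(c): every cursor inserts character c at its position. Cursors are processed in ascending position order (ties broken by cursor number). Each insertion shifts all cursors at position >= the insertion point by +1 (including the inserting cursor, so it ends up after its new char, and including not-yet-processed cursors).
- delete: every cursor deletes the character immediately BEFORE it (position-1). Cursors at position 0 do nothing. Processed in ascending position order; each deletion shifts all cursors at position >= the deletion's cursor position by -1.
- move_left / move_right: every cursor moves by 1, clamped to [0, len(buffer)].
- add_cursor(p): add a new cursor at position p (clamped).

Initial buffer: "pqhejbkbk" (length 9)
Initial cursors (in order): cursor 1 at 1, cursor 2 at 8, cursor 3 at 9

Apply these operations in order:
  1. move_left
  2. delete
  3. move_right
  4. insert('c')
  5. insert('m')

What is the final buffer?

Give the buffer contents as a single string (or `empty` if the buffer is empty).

Answer: pcmqhejbkccmm

Derivation:
After op 1 (move_left): buffer="pqhejbkbk" (len 9), cursors c1@0 c2@7 c3@8, authorship .........
After op 2 (delete): buffer="pqhejbk" (len 7), cursors c1@0 c2@6 c3@6, authorship .......
After op 3 (move_right): buffer="pqhejbk" (len 7), cursors c1@1 c2@7 c3@7, authorship .......
After op 4 (insert('c')): buffer="pcqhejbkcc" (len 10), cursors c1@2 c2@10 c3@10, authorship .1......23
After op 5 (insert('m')): buffer="pcmqhejbkccmm" (len 13), cursors c1@3 c2@13 c3@13, authorship .11......2323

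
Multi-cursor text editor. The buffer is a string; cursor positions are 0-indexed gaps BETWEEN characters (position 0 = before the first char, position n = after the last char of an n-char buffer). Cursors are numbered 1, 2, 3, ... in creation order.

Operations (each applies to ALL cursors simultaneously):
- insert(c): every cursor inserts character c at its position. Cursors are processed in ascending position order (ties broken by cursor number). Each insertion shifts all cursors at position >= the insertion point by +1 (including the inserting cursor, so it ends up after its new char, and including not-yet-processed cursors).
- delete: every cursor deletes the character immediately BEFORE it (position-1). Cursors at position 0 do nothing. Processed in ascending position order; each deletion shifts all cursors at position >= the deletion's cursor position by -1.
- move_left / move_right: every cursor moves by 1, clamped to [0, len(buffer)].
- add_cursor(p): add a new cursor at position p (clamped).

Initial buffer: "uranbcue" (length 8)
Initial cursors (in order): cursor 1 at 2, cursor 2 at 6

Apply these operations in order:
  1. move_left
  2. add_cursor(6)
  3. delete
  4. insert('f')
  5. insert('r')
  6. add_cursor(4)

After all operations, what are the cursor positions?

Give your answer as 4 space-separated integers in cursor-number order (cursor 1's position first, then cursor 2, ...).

After op 1 (move_left): buffer="uranbcue" (len 8), cursors c1@1 c2@5, authorship ........
After op 2 (add_cursor(6)): buffer="uranbcue" (len 8), cursors c1@1 c2@5 c3@6, authorship ........
After op 3 (delete): buffer="ranue" (len 5), cursors c1@0 c2@3 c3@3, authorship .....
After op 4 (insert('f')): buffer="franffue" (len 8), cursors c1@1 c2@6 c3@6, authorship 1...23..
After op 5 (insert('r')): buffer="frranffrrue" (len 11), cursors c1@2 c2@9 c3@9, authorship 11...2323..
After op 6 (add_cursor(4)): buffer="frranffrrue" (len 11), cursors c1@2 c4@4 c2@9 c3@9, authorship 11...2323..

Answer: 2 9 9 4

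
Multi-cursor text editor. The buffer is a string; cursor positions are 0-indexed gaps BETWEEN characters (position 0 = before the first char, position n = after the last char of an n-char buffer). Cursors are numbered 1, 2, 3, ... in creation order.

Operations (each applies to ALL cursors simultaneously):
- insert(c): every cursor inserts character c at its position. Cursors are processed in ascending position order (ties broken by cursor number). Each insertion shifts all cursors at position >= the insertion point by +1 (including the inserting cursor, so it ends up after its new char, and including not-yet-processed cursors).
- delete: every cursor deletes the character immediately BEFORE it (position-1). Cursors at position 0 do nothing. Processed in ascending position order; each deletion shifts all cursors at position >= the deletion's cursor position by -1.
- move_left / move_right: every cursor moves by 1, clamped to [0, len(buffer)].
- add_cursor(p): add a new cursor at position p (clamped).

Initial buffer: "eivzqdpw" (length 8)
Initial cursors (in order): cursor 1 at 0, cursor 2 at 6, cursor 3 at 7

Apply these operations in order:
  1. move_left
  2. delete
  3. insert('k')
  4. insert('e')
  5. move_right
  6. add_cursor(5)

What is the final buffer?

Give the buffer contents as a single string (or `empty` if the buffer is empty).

After op 1 (move_left): buffer="eivzqdpw" (len 8), cursors c1@0 c2@5 c3@6, authorship ........
After op 2 (delete): buffer="eivzpw" (len 6), cursors c1@0 c2@4 c3@4, authorship ......
After op 3 (insert('k')): buffer="keivzkkpw" (len 9), cursors c1@1 c2@7 c3@7, authorship 1....23..
After op 4 (insert('e')): buffer="keeivzkkeepw" (len 12), cursors c1@2 c2@10 c3@10, authorship 11....2323..
After op 5 (move_right): buffer="keeivzkkeepw" (len 12), cursors c1@3 c2@11 c3@11, authorship 11....2323..
After op 6 (add_cursor(5)): buffer="keeivzkkeepw" (len 12), cursors c1@3 c4@5 c2@11 c3@11, authorship 11....2323..

Answer: keeivzkkeepw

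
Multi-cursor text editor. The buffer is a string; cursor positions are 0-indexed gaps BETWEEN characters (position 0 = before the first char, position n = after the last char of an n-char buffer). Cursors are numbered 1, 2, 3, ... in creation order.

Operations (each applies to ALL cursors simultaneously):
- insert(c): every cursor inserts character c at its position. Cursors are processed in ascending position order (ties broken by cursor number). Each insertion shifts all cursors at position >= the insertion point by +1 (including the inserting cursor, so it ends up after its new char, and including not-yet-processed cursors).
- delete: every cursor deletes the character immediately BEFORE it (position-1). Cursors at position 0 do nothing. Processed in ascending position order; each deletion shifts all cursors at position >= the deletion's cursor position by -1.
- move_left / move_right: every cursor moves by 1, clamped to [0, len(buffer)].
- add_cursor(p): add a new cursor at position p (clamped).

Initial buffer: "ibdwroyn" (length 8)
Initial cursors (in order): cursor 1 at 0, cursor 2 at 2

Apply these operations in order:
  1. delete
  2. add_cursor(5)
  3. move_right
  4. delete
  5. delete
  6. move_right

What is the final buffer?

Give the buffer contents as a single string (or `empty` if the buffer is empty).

After op 1 (delete): buffer="idwroyn" (len 7), cursors c1@0 c2@1, authorship .......
After op 2 (add_cursor(5)): buffer="idwroyn" (len 7), cursors c1@0 c2@1 c3@5, authorship .......
After op 3 (move_right): buffer="idwroyn" (len 7), cursors c1@1 c2@2 c3@6, authorship .......
After op 4 (delete): buffer="wron" (len 4), cursors c1@0 c2@0 c3@3, authorship ....
After op 5 (delete): buffer="wrn" (len 3), cursors c1@0 c2@0 c3@2, authorship ...
After op 6 (move_right): buffer="wrn" (len 3), cursors c1@1 c2@1 c3@3, authorship ...

Answer: wrn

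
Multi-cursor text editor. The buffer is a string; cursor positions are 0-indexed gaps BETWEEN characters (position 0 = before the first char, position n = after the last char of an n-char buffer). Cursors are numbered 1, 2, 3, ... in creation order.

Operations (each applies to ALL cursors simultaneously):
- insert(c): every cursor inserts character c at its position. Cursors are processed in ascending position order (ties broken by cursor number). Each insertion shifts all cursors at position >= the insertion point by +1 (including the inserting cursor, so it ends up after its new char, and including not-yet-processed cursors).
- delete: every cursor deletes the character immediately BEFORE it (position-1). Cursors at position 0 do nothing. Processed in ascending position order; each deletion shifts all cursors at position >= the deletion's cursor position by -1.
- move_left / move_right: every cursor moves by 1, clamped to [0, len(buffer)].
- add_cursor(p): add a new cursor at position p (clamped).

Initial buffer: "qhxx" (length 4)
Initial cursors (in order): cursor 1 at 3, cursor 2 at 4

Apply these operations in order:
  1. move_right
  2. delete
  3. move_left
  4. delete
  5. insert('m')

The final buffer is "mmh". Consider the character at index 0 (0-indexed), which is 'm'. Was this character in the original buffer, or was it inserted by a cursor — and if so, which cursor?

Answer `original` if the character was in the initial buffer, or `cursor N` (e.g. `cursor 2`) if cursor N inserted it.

Answer: cursor 1

Derivation:
After op 1 (move_right): buffer="qhxx" (len 4), cursors c1@4 c2@4, authorship ....
After op 2 (delete): buffer="qh" (len 2), cursors c1@2 c2@2, authorship ..
After op 3 (move_left): buffer="qh" (len 2), cursors c1@1 c2@1, authorship ..
After op 4 (delete): buffer="h" (len 1), cursors c1@0 c2@0, authorship .
After op 5 (insert('m')): buffer="mmh" (len 3), cursors c1@2 c2@2, authorship 12.
Authorship (.=original, N=cursor N): 1 2 .
Index 0: author = 1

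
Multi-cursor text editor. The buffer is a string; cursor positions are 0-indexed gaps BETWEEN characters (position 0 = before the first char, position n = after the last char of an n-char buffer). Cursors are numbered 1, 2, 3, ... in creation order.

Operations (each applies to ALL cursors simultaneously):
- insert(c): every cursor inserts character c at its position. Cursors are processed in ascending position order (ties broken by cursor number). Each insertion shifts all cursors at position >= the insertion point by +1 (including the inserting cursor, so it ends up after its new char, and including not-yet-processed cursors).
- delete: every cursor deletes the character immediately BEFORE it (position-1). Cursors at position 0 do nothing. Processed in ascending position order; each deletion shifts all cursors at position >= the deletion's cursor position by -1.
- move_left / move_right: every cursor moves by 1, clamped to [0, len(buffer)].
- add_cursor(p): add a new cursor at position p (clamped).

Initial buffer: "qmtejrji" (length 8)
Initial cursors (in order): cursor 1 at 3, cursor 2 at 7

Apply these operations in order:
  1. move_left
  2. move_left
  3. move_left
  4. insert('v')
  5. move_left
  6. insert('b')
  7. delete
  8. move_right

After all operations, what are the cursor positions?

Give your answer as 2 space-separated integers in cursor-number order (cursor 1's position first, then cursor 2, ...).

Answer: 1 6

Derivation:
After op 1 (move_left): buffer="qmtejrji" (len 8), cursors c1@2 c2@6, authorship ........
After op 2 (move_left): buffer="qmtejrji" (len 8), cursors c1@1 c2@5, authorship ........
After op 3 (move_left): buffer="qmtejrji" (len 8), cursors c1@0 c2@4, authorship ........
After op 4 (insert('v')): buffer="vqmtevjrji" (len 10), cursors c1@1 c2@6, authorship 1....2....
After op 5 (move_left): buffer="vqmtevjrji" (len 10), cursors c1@0 c2@5, authorship 1....2....
After op 6 (insert('b')): buffer="bvqmtebvjrji" (len 12), cursors c1@1 c2@7, authorship 11....22....
After op 7 (delete): buffer="vqmtevjrji" (len 10), cursors c1@0 c2@5, authorship 1....2....
After op 8 (move_right): buffer="vqmtevjrji" (len 10), cursors c1@1 c2@6, authorship 1....2....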